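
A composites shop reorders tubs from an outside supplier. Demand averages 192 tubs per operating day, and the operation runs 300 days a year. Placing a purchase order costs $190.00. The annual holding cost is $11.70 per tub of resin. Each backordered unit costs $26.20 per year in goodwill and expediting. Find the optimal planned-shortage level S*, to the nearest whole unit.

Annual demand D = 192 × 300 = 57,600.
With planned backorders, Q* = √(2DS/H) · √((H+B)/B).
√(2DS/H) = √(2 × 57,600 × 190 / 11.7) = 1367.761.
√((H+B)/B) = √((11.7+26.2)/26.2) = 1.2027.
Q* ≈ 1645.050.
S* = Q* · H/(H+B) = 1645.050 × 11.7/37.9 ≈ 507.839.

S* ≈ 508 tubs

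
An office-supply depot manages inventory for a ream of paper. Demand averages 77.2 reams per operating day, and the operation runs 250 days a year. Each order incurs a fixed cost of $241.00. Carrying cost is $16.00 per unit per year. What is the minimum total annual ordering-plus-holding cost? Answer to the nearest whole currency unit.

TC* ≈ $12,200

Annual demand D = 77.2 × 250 = 19,300.
The optimal lot size = √(2DS/H) = √(2 × 19,300 × 241 / 16) ≈ 762.50.
At the optimum the two cost components are equal, so total cost = 2·(Q*/2)H = Q*·H.
Minimum total = √(2DSH) = √(2 × 19,300 × 241 × 16) ≈ 12200.066.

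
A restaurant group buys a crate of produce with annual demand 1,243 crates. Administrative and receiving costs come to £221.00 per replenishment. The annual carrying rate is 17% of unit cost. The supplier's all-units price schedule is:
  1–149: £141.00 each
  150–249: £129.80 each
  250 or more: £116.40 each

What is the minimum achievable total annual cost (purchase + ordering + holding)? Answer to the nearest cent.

Holding cost per unit per year at price C is H = 0.17·C.
Candidates are each tier's EOQ (if it falls in that tier) and each price-break quantity.
Tier 1 (£141.00): EOQ = 151.4 exceeds tier's upper bound 149, so this tier is dominated.
EOQ at £129.80 = 157.8 (feasible in tier 2): TC = 1,243×£129.80 + (1,243/157.8)×221 + (157.8/2)×0.17×£129.80 = £164,823.24.
EOQ at £116.40 = 166.6 < 250, so use break Q=250: TC = 1,243×£116.40 + (1,243/250.0)×221 + (250.0/2)×0.17×£116.40 = £148,257.51.
Lowest total cost among the candidates is at Q = 250.0.

TC* ≈ £148,257.51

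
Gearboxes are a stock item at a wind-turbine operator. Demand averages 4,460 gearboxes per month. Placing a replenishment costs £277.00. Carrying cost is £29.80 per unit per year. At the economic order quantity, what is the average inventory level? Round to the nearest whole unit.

Annual demand D = 4,460 × 12 = 53,520.
The optimal lot size = √(2DS/H) = √(2 × 53,520 × 277 / 29.8) ≈ 997.48.
Average inventory = Q*/2 ≈ 997.48 / 2 = 498.741.

Average inventory ≈ 499 gearboxes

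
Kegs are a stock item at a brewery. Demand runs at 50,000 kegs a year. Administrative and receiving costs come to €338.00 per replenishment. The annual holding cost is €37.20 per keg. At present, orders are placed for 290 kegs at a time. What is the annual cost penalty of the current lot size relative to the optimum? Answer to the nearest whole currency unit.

EOQ = √(2DS/H) = √(2 × 50,000 × 338 / 37.2) ≈ 953.21.
Cost at Q* = (D/Q*)S + (Q*/2)H = √(2DSH) ≈ €35,459.27.
Cost at Q = 290: (50,000/290)×338 + (290/2)×37.2 = €58,275.86 + €5,394.00 = €63,669.86.
Excess = €63,669.86 − €35,459.27 = €28,210.59.

Extra cost ≈ €28,211 per year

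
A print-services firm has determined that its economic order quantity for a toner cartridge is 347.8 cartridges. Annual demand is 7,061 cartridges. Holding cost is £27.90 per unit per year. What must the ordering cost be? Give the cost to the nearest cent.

Invert the EOQ relation Q*² = 2DS/H.
From Q* = √(2DS/H): S = Q*²H / (2D) = 347.8² × 27.9 / (2 × 7,061) = 238.9831.

S ≈ £238.98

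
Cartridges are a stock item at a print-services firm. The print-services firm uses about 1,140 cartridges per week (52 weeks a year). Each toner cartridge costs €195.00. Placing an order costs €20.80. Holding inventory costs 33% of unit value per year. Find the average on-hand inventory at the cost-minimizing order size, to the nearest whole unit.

Average inventory ≈ 98 cartridges

Annual demand D = 1,140 × 52 = 59,280.
Holding cost H = 0.33 × €195.00 = €64.3500 per unit per year.
Q* = √(2DS/H) = √(2 × 59,280 × 20.8 / 64.35) ≈ 195.76.
Average inventory = Q*/2 ≈ 195.76 / 2 = 97.881.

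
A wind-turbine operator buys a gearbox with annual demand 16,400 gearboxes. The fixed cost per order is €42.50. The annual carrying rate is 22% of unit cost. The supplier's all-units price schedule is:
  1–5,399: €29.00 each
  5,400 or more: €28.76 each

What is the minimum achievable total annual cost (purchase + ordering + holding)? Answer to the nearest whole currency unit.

Holding cost per unit per year at price C is H = 0.22·C.
Candidates are each tier's EOQ (if it falls in that tier) and each price-break quantity.
EOQ at €29.00 = 467.4 (feasible in tier 1): TC = 16,400×€29.00 + (16,400/467.4)×42.5 + (467.4/2)×0.22×€29.00 = €478,582.23.
EOQ at €28.76 = 469.4 < 5400, so use break Q=5400: TC = 16,400×€28.76 + (16,400/5400.0)×42.5 + (5400.0/2)×0.22×€28.76 = €488,876.51.
Lowest total cost among the candidates is at Q = 467.4.

TC* ≈ €478,582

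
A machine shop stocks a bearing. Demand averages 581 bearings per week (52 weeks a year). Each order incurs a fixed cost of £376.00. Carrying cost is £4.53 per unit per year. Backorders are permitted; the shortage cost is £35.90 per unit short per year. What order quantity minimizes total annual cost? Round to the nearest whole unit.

Q* ≈ 2,377 bearings

Annual demand D = 581 × 52 = 30,212.
With planned backorders, Q* = √(2DS/H) · √((H+B)/B).
√(2DS/H) = √(2 × 30,212 × 376 / 4.53) = 2239.492.
√((H+B)/B) = √((4.53+35.9)/35.9) = 1.0612.
Q* ≈ 2376.590.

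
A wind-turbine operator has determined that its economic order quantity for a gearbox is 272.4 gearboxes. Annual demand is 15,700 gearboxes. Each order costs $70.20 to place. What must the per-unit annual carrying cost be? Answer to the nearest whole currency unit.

H ≈ $30

Invert the EOQ relation Q*² = 2DS/H.
From Q* = √(2DS/H): H = 2DS / Q*² = 2 × 15,700 × 70.2 / 272.4² = 29.7066.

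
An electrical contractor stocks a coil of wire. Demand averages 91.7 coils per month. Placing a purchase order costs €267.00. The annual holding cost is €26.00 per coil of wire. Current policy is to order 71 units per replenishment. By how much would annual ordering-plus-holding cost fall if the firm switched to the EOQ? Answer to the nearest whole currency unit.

Extra cost ≈ €1,152 per year

Annual demand D = 91.7 × 12 = 1,100.4.
EOQ = √(2DS/H) = √(2 × 1,100.4 × 267 / 26) ≈ 150.33.
Cost at Q* = (D/Q*)S + (Q*/2)H = √(2DSH) ≈ €3,908.70.
Cost at Q = 71: (1,100.4/71)×267 + (71/2)×26 = €4,138.12 + €923.00 = €5,061.12.
Excess = €5,061.12 − €3,908.70 = €1,152.42.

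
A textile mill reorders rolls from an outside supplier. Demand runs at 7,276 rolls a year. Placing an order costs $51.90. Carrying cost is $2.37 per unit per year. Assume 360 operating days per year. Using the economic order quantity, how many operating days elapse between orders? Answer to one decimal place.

T ≈ 27.9 days

Q* = √(2DS/H) = √(2 × 7,276 × 51.9 / 2.37) ≈ 564.51.
Cycle time = Q*/D × 360 = 564.51 / 7,276 × 360 ≈ 27.931 days.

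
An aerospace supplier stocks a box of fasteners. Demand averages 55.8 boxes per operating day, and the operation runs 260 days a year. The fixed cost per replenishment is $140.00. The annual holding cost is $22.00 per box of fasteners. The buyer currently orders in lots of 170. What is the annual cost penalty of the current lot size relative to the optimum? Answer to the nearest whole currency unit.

Extra cost ≈ $4,364 per year

Annual demand D = 55.8 × 260 = 14,508.
EOQ = √(2DS/H) = √(2 × 14,508 × 140 / 22) ≈ 429.71.
Cost at Q* = (D/Q*)S + (Q*/2)H = √(2DSH) ≈ $9,453.53.
Cost at Q = 170: (14,508/170)×140 + (170/2)×22 = $11,947.76 + $1,870.00 = $13,817.76.
Excess = $13,817.76 − $9,453.53 = $4,364.23.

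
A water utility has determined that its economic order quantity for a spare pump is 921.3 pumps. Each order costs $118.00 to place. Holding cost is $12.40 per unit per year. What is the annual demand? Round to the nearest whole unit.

The basic EOQ model gives Q* = √(2DS/H); rearrange for the unknown.
From Q* = √(2DS/H): D = Q*²H / (2S) = 921.3² × 12.4 / (2 × 118) = 44597.635.

D ≈ 44,598 pumps per year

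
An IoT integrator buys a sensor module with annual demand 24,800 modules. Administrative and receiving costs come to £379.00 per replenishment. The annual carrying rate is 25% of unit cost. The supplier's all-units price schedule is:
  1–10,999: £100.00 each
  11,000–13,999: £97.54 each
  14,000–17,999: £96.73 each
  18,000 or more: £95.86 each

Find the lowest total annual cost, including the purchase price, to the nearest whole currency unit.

Holding cost per unit per year at price C is H = 0.25·C.
For each price level, check whether its EOQ is feasible; otherwise the best quantity at that price is the breakpoint.
EOQ at £100.00 = 867.1 (feasible in tier 1): TC = 24,800×£100.00 + (24,800/867.1)×379 + (867.1/2)×0.25×£100.00 = £2,501,678.56.
EOQ at £97.54 = 878.0 < 11000, so use break Q=11000: TC = 24,800×£97.54 + (24,800/11000.0)×379 + (11000.0/2)×0.25×£97.54 = £2,553,963.97.
EOQ at £96.73 = 881.7 < 14000, so use break Q=14000: TC = 24,800×£96.73 + (24,800/14000.0)×379 + (14000.0/2)×0.25×£96.73 = £2,568,852.87.
EOQ at £95.86 = 885.7 < 18000, so use break Q=18000: TC = 24,800×£95.86 + (24,800/18000.0)×379 + (18000.0/2)×0.25×£95.86 = £2,593,535.18.
Lowest total cost among the candidates is at Q = 867.1.

TC* ≈ £2,501,679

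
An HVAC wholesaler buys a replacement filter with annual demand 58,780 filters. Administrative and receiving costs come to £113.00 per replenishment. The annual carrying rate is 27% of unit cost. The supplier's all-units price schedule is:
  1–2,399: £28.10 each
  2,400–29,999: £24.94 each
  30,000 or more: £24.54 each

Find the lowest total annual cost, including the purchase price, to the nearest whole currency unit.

Holding cost per unit per year at price C is H = 0.27·C.
Evaluate total cost at each tier's feasible EOQ or, if the EOQ is below the tier, at the tier's minimum quantity.
EOQ at £28.10 = 1323.2 (feasible in tier 1): TC = 58,780×£28.10 + (58,780/1323.2)×113 + (1323.2/2)×0.27×£28.10 = £1,661,757.31.
EOQ at £24.94 = 1404.6 < 2400, so use break Q=2400: TC = 58,780×£24.94 + (58,780/2400.0)×113 + (2400.0/2)×0.27×£24.94 = £1,476,821.32.
EOQ at £24.54 = 1416.0 < 30000, so use break Q=30000: TC = 58,780×£24.54 + (58,780/30000.0)×113 + (30000.0/2)×0.27×£24.54 = £1,542,069.60.
Lowest total cost among the candidates is at Q = 2400.0.

TC* ≈ £1,476,821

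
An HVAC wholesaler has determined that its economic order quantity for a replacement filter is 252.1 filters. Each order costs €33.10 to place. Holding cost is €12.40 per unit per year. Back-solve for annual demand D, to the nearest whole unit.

D ≈ 11,904 filters per year

Squaring Q* = √(2DS/H) gives Q*² = 2DS/H.
From Q* = √(2DS/H): D = Q*²H / (2S) = 252.1² × 12.4 / (2 × 33.1) = 11904.451.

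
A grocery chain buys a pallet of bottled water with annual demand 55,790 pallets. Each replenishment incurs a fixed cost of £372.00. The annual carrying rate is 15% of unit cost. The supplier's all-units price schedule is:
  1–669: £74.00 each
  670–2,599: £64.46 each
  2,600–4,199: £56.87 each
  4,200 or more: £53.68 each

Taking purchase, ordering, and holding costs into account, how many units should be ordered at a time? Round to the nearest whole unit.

Holding cost per unit per year at price C is H = 0.15·C.
Candidates are each tier's EOQ (if it falls in that tier) and each price-break quantity.
Tier 1 (£74.00): EOQ = 1933.8 exceeds tier's upper bound 669, so this tier is dominated.
EOQ at £64.46 = 2071.9 (feasible in tier 2): TC = 55,790×£64.46 + (55,790/2071.9)×372 + (2071.9/2)×0.15×£64.46 = £3,616,256.84.
EOQ at £56.87 = 2205.9 < 2600, so use break Q=2600: TC = 55,790×£56.87 + (55,790/2600.0)×372 + (2600.0/2)×0.15×£56.87 = £3,191,849.21.
EOQ at £53.68 = 2270.5 < 4200, so use break Q=4200: TC = 55,790×£53.68 + (55,790/4200.0)×372 + (4200.0/2)×0.15×£53.68 = £3,016,657.80.
Lowest total cost is £3,016,657.80 at Q = 4200.0.

Q* ≈ 4,200 pallets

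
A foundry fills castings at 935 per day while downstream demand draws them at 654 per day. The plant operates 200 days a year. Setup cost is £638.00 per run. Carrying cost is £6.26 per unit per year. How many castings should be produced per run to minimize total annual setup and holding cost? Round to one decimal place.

Annual demand D = 654 × 200 = 130,800.
Production build-up factor (1 − d/p) = 1 − 654/935 = 0.3005.
Q* = √(2DS / (H(1 − d/p))) = √(2 × 130,800 × 638 / (6.26 × 0.3005)).
= √(166,900,800 / 1.8813) ≈ 9418.781.

Q* ≈ 9,418.8 castings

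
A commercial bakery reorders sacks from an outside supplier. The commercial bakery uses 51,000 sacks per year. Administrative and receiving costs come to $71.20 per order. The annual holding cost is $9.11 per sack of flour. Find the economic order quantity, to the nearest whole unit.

Q* ≈ 893 sacks

EOQ = √(2DS / H) = √(2 × 51,000 × 71.2 / 9.11).
= √(7,262,400 / 9.11) = √797,189.9012 ≈ 892.855.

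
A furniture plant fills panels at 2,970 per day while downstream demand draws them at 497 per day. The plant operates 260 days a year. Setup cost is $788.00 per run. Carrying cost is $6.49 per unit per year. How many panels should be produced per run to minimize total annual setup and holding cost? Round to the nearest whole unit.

Annual demand D = 497 × 260 = 129,220.
Production build-up factor (1 − d/p) = 1 − 497/2,970 = 0.8327.
Q* = √(2DS / (H(1 − d/p))) = √(2 × 129,220 × 788 / (6.49 × 0.8327)).
= √(203,650,720 / 5.404) ≈ 6138.847.

Q* ≈ 6,139 panels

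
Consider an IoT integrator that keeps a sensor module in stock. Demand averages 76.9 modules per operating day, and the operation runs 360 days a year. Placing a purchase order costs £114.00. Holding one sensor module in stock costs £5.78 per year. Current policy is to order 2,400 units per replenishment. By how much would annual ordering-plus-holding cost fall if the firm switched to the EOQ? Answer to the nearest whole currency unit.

Extra cost ≈ £2,211 per year

Annual demand D = 76.9 × 360 = 27,684.
EOQ = √(2DS/H) = √(2 × 27,684 × 114 / 5.78) ≈ 1045.00.
Cost at Q* = (D/Q*)S + (Q*/2)H = √(2DSH) ≈ £6,040.12.
Cost at Q = 2,400: (27,684/2,400)×114 + (2,400/2)×5.78 = £1,314.99 + £6,936.00 = £8,250.99.
Excess = £8,250.99 − £6,040.12 = £2,210.87.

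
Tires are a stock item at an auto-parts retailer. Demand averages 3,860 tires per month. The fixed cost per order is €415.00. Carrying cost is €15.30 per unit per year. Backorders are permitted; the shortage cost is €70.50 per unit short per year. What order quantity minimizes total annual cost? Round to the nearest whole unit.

Q* ≈ 1,749 tires

Annual demand D = 3,860 × 12 = 46,320.
With planned backorders, Q* = √(2DS/H) · √((H+B)/B).
√(2DS/H) = √(2 × 46,320 × 415 / 15.3) = 1585.176.
√((H+B)/B) = √((15.3+70.5)/70.5) = 1.1032.
Q* ≈ 1748.746.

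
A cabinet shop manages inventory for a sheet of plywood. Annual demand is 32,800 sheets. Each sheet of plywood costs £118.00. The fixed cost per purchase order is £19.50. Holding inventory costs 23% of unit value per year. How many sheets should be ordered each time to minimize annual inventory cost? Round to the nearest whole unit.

Holding cost H = 0.23 × £118.00 = £27.1400 per unit per year.
EOQ = √(2DS / H) = √(2 × 32,800 × 19.5 / 27.14).
= √(1,279,200 / 27.14) = √47,133.3825 ≈ 217.102.

Q* ≈ 217 sheets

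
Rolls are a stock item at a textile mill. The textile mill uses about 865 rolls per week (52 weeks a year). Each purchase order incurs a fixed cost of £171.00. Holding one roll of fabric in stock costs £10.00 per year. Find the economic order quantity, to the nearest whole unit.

Q* ≈ 1,240 rolls

Annual demand D = 865 × 52 = 44,980.
EOQ = √(2DS / H) = √(2 × 44,980 × 171 / 10).
= √(15,383,160 / 10) = √1,538,316 ≈ 1240.289.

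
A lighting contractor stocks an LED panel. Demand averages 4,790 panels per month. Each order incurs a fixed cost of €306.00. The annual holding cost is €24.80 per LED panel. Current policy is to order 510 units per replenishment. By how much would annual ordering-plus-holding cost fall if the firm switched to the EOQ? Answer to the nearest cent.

Annual demand D = 4,790 × 12 = 57,480.
EOQ = √(2DS/H) = √(2 × 57,480 × 306 / 24.8) ≈ 1190.99.
Cost at Q* = (D/Q*)S + (Q*/2)H = √(2DSH) ≈ €29,536.56.
Cost at Q = 510: (57,480/510)×306 + (510/2)×24.8 = €34,488.00 + €6,324.00 = €40,812.00.
Excess = €40,812.00 − €29,536.56 = €11,275.44.

Extra cost ≈ €11,275.44 per year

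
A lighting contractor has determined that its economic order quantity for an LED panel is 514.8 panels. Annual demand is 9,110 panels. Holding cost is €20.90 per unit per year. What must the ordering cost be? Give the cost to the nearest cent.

S ≈ €304.00

Squaring Q* = √(2DS/H) gives Q*² = 2DS/H.
From Q* = √(2DS/H): S = Q*²H / (2D) = 514.8² × 20.9 / (2 × 9,110) = 304.0010.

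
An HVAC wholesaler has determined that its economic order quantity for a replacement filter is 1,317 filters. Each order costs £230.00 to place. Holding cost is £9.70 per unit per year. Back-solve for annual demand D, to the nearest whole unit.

Squaring Q* = √(2DS/H) gives Q*² = 2DS/H.
From Q* = √(2DS/H): D = Q*²H / (2S) = 1,317² × 9.7 / (2 × 230) = 36575.094.

D ≈ 36,575 filters per year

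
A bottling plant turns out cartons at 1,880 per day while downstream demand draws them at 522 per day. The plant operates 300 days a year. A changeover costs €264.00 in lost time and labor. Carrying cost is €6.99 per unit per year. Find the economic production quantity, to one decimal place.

Q* ≈ 4,046.7 cartons

Annual demand D = 522 × 300 = 156,600.
Production build-up factor (1 − d/p) = 1 − 522/1,880 = 0.7223.
Q* = √(2DS / (H(1 − d/p))) = √(2 × 156,600 × 264 / (6.99 × 0.7223)).
= √(82,684,800 / 5.0492) ≈ 4046.721.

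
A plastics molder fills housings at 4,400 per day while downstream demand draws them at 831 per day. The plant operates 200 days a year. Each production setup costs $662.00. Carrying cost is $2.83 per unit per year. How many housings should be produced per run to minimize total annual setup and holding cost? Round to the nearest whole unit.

Annual demand D = 831 × 200 = 166,200.
Production build-up factor (1 − d/p) = 1 − 831/4,400 = 0.8111.
Q* = √(2DS / (H(1 − d/p))) = √(2 × 166,200 × 662 / (2.83 × 0.8111)).
= √(220,048,800 / 2.2955) ≈ 9790.826.

Q* ≈ 9,791 housings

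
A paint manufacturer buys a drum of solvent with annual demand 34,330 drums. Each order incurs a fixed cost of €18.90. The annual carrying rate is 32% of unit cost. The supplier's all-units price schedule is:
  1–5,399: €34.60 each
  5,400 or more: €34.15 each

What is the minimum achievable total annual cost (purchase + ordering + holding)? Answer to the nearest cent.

TC* ≈ €1,191,608.49

Holding cost per unit per year at price C is H = 0.32·C.
For each price level, check whether its EOQ is feasible; otherwise the best quantity at that price is the breakpoint.
EOQ at €34.60 = 342.3 (feasible in tier 1): TC = 34,330×€34.60 + (34,330/342.3)×18.9 + (342.3/2)×0.32×€34.60 = €1,191,608.49.
EOQ at €34.15 = 344.6 < 5400, so use break Q=5400: TC = 34,330×€34.15 + (34,330/5400.0)×18.9 + (5400.0/2)×0.32×€34.15 = €1,201,995.26.
Lowest total cost among the candidates is at Q = 342.3.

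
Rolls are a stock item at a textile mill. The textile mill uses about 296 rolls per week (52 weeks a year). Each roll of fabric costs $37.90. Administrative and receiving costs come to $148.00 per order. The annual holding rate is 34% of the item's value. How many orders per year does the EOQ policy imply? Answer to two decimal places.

N ≈ 25.89 orders per year

Annual demand D = 296 × 52 = 15,392.
Holding cost H = 0.34 × $37.90 = $12.8860 per unit per year.
EOQ = √(2DS/H) = √(2 × 15,392 × 148 / 12.886) ≈ 594.61.
Orders per year = D / Q* = 15,392 / 594.61 ≈ 25.886.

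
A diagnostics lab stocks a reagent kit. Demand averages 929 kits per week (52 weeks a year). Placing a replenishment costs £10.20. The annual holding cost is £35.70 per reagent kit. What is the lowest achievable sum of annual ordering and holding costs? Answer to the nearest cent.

TC* ≈ £5,931.42

Annual demand D = 929 × 52 = 48,308.
Q* = √(2DS/H) = √(2 × 48,308 × 10.2 / 35.7) ≈ 166.15.
At the optimum the two cost components are equal, so total cost = 2·(Q*/2)H = Q*·H.
Minimum total = √(2DSH) = √(2 × 48,308 × 10.2 × 35.7) ≈ 5931.421.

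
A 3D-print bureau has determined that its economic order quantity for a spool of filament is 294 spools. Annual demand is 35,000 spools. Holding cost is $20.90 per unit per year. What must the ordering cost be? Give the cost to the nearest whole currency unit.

S ≈ $26

Invert the EOQ relation Q*² = 2DS/H.
From Q* = √(2DS/H): S = Q*²H / (2D) = 294² × 20.9 / (2 × 35,000) = 25.8073.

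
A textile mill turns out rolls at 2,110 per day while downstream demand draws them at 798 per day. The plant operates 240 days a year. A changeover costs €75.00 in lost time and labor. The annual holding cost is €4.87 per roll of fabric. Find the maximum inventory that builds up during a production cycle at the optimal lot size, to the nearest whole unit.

I_max ≈ 1,915 rolls

Annual demand D = 798 × 240 = 191,520.
Production build-up factor (1 − d/p) = 1 − 798/2,110 = 0.6218.
Q* = √(2DS / (H(1 − d/p))) = √(2 × 191,520 × 75 / (4.87 × 0.6218)).
= √(28,728,000 / 3.0282) ≈ 3080.084.
Maximum inventory = Q*(1 − d/p) = 3080.084 × 0.6218 ≈ 1915.199.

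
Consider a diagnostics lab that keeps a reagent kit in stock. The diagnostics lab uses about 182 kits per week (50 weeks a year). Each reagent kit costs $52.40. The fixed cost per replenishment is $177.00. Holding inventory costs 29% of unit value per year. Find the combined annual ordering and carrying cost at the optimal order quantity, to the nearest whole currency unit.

Annual demand D = 182 × 50 = 9,100.
Holding cost H = 0.29 × $52.40 = $15.1960 per unit per year.
EOQ = √(2DS/H) = √(2 × 9,100 × 177 / 15.196) ≈ 460.42.
At Q*, ordering cost (D/Q*)S equals holding cost (Q*/2)H, each = √(DSH/2).
Minimum total = √(2DSH) = √(2 × 9,100 × 177 × 15.196) ≈ 6996.599.

TC* ≈ $6,997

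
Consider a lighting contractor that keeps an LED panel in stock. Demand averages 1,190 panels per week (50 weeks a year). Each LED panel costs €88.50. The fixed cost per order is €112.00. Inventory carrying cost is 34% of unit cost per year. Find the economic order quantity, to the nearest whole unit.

Q* ≈ 666 panels

Annual demand D = 1,190 × 50 = 59,500.
Holding cost H = 0.34 × €88.50 = €30.0900 per unit per year.
EOQ = √(2DS / H) = √(2 × 59,500 × 112 / 30.09).
= √(13,328,000 / 30.09) = √442,937.8531 ≈ 665.536.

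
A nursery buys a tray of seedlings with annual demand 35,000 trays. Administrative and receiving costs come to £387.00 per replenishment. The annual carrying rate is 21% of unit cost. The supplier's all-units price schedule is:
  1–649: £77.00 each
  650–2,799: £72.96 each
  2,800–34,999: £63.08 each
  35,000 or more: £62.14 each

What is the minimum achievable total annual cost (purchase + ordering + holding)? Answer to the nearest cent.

Holding cost per unit per year at price C is H = 0.21·C.
Evaluate total cost at each tier's feasible EOQ or, if the EOQ is below the tier, at the tier's minimum quantity.
Tier 1 (£77.00): EOQ = 1294.3 exceeds tier's upper bound 649, so this tier is dominated.
EOQ at £72.96 = 1329.7 (feasible in tier 2): TC = 35,000×£72.96 + (35,000/1329.7)×387 + (1329.7/2)×0.21×£72.96 = £2,573,973.07.
EOQ at £63.08 = 1430.0 < 2800, so use break Q=2800: TC = 35,000×£63.08 + (35,000/2800.0)×387 + (2800.0/2)×0.21×£63.08 = £2,231,183.02.
EOQ at £62.14 = 1440.8 < 35000, so use break Q=35000: TC = 35,000×£62.14 + (35,000/35000.0)×387 + (35000.0/2)×0.21×£62.14 = £2,403,651.50.
Lowest total cost among the candidates is at Q = 2800.0.

TC* ≈ £2,231,183.02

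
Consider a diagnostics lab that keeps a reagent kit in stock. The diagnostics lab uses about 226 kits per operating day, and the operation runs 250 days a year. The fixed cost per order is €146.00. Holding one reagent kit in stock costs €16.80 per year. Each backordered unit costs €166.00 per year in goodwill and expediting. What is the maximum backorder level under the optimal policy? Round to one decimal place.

S* ≈ 95.6 kits

Annual demand D = 226 × 250 = 56,500.
With planned backorders, Q* = √(2DS/H) · √((H+B)/B).
√(2DS/H) = √(2 × 56,500 × 146 / 16.8) = 990.971.
√((H+B)/B) = √((16.8+166)/166) = 1.0494.
Q* ≈ 1039.908.
S* = Q* · H/(H+B) = 1039.908 × 16.8/182.8 ≈ 95.571.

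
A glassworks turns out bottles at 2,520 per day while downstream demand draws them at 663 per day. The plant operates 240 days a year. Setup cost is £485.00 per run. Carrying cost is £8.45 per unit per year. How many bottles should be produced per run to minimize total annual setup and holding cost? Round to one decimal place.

Q* ≈ 4,978.7 bottles

Annual demand D = 663 × 240 = 159,120.
Production build-up factor (1 − d/p) = 1 − 663/2,520 = 0.7369.
Q* = √(2DS / (H(1 − d/p))) = √(2 × 159,120 × 485 / (8.45 × 0.7369)).
= √(154,346,400 / 6.2268) ≈ 4978.680.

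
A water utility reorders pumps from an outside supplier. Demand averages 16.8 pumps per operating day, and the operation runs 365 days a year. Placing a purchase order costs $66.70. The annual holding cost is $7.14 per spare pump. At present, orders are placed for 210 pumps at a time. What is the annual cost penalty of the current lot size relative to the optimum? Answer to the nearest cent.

Extra cost ≈ $280.61 per year

Annual demand D = 16.8 × 365 = 6,132.
EOQ = √(2DS/H) = √(2 × 6,132 × 66.7 / 7.14) ≈ 338.48.
Cost at Q* = (D/Q*)S + (Q*/2)H = √(2DSH) ≈ $2,416.73.
Cost at Q = 210: (6,132/210)×66.7 + (210/2)×7.14 = $1,947.64 + $749.70 = $2,697.34.
Excess = $2,697.34 − $2,416.73 = $280.61.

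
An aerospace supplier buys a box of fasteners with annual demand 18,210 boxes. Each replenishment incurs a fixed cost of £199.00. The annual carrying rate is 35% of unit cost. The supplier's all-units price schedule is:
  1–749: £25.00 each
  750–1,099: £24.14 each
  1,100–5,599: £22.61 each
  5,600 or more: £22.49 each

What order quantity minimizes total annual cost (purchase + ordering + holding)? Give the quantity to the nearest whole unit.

Q* ≈ 1,100 boxes

Holding cost per unit per year at price C is H = 0.35·C.
Candidates are each tier's EOQ (if it falls in that tier) and each price-break quantity.
Tier 1 (£25.00): EOQ = 910.1 exceeds tier's upper bound 749, so this tier is dominated.
EOQ at £24.14 = 926.2 (feasible in tier 2): TC = 18,210×£24.14 + (18,210/926.2)×199 + (926.2/2)×0.35×£24.14 = £447,414.67.
EOQ at £22.61 = 957.0 < 1100, so use break Q=1100: TC = 18,210×£22.61 + (18,210/1100.0)×199 + (1100.0/2)×0.35×£22.61 = £419,374.88.
EOQ at £22.49 = 959.6 < 5600, so use break Q=5600: TC = 18,210×£22.49 + (18,210/5600.0)×199 + (5600.0/2)×0.35×£22.49 = £432,230.21.
Lowest total cost is £419,374.88 at Q = 1100.0.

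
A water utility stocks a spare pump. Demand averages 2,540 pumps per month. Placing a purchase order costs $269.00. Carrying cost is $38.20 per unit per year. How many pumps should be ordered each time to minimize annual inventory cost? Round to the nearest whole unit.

Annual demand D = 2,540 × 12 = 30,480.
EOQ = √(2DS / H) = √(2 × 30,480 × 269 / 38.2).
= √(16,398,240 / 38.2) = √429,273.2984 ≈ 655.190.

Q* ≈ 655 pumps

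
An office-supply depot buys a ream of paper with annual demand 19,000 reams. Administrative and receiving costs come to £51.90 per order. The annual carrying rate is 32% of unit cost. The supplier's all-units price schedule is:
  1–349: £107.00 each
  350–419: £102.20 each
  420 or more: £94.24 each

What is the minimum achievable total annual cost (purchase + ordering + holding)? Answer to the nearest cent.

TC* ≈ £1,799,240.79

Holding cost per unit per year at price C is H = 0.32·C.
Evaluate total cost at each tier's feasible EOQ or, if the EOQ is below the tier, at the tier's minimum quantity.
EOQ at £107.00 = 240.0 (feasible in tier 1): TC = 19,000×£107.00 + (19,000/240.0)×51.9 + (240.0/2)×0.32×£107.00 = £2,041,217.55.
EOQ at £102.20 = 245.6 < 350, so use break Q=350: TC = 19,000×£102.20 + (19,000/350.0)×51.9 + (350.0/2)×0.32×£102.20 = £1,950,340.63.
EOQ at £94.24 = 255.7 < 420, so use break Q=420: TC = 19,000×£94.24 + (19,000/420.0)×51.9 + (420.0/2)×0.32×£94.24 = £1,799,240.79.
Lowest total cost among the candidates is at Q = 420.0.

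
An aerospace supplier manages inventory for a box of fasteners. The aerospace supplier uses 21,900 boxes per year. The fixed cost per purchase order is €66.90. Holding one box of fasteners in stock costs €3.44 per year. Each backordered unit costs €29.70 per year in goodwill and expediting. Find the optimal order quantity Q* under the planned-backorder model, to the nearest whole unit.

With planned backorders, Q* = √(2DS/H) · √((H+B)/B).
√(2DS/H) = √(2 × 21,900 × 66.9 / 3.44) = 922.935.
√((H+B)/B) = √((3.44+29.7)/29.7) = 1.0563.
Q* ≈ 974.920.

Q* ≈ 975 boxes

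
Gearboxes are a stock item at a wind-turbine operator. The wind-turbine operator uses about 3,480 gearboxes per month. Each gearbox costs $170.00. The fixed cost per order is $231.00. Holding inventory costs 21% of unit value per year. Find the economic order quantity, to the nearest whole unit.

Q* ≈ 735 gearboxes

Annual demand D = 3,480 × 12 = 41,760.
Holding cost H = 0.21 × $170.00 = $35.7000 per unit per year.
EOQ = √(2DS / H) = √(2 × 41,760 × 231 / 35.7).
= √(19,293,120 / 35.7) = √540,423.5294 ≈ 735.135.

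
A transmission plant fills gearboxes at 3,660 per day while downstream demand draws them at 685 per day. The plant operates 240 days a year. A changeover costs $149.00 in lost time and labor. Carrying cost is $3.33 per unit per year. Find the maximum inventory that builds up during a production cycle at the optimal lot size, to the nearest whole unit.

I_max ≈ 3,458 gearboxes

Annual demand D = 685 × 240 = 164,400.
Production build-up factor (1 − d/p) = 1 − 685/3,660 = 0.8128.
Q* = √(2DS / (H(1 − d/p))) = √(2 × 164,400 × 149 / (3.33 × 0.8128)).
= √(48,991,200 / 2.7068) ≈ 4254.357.
Maximum inventory = Q*(1 − d/p) = 4254.357 × 0.8128 ≈ 3458.118.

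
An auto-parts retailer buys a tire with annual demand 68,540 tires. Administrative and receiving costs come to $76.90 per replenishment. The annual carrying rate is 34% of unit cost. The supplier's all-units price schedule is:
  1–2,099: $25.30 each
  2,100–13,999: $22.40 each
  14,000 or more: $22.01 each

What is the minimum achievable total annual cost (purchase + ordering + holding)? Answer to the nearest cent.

Holding cost per unit per year at price C is H = 0.34·C.
Evaluate total cost at each tier's feasible EOQ or, if the EOQ is below the tier, at the tier's minimum quantity.
EOQ at $25.30 = 1107.0 (feasible in tier 1): TC = 68,540×$25.30 + (68,540/1107.0)×76.9 + (1107.0/2)×0.34×$25.30 = $1,743,584.48.
EOQ at $22.40 = 1176.5 < 2100, so use break Q=2100: TC = 68,540×$22.40 + (68,540/2100.0)×76.9 + (2100.0/2)×0.34×$22.40 = $1,545,802.67.
EOQ at $22.01 = 1186.9 < 14000, so use break Q=14000: TC = 68,540×$22.01 + (68,540/14000.0)×76.9 + (14000.0/2)×0.34×$22.01 = $1,561,325.68.
Lowest total cost among the candidates is at Q = 2100.0.

TC* ≈ $1,545,802.67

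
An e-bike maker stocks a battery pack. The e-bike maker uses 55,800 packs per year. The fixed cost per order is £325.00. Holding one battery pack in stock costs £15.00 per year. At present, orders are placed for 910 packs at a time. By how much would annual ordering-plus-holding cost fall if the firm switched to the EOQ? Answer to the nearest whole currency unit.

Extra cost ≈ £3,429 per year

EOQ = √(2DS/H) = √(2 × 55,800 × 325 / 15) ≈ 1554.99.
Cost at Q* = (D/Q*)S + (Q*/2)H = √(2DSH) ≈ £23,324.88.
Cost at Q = 910: (55,800/910)×325 + (910/2)×15 = £19,928.57 + £6,825.00 = £26,753.57.
Excess = £26,753.57 − £23,324.88 = £3,428.69.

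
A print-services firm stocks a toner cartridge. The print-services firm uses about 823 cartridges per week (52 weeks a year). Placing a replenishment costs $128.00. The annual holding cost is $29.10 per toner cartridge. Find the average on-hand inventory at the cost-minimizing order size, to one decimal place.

Annual demand D = 823 × 52 = 42,796.
The optimal lot size = √(2DS/H) = √(2 × 42,796 × 128 / 29.1) ≈ 613.59.
Average inventory = Q*/2 ≈ 613.59 / 2 = 306.793.

Average inventory ≈ 306.8 cartridges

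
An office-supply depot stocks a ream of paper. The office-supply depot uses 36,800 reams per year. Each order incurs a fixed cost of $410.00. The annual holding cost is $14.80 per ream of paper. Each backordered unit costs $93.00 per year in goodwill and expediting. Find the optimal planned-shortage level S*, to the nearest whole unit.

S* ≈ 211 reams

With planned backorders, Q* = √(2DS/H) · √((H+B)/B).
√(2DS/H) = √(2 × 36,800 × 410 / 14.8) = 1427.907.
√((H+B)/B) = √((14.8+93)/93) = 1.0766.
Q* ≈ 1537.333.
S* = Q* · H/(H+B) = 1537.333 × 14.8/107.8 ≈ 211.062.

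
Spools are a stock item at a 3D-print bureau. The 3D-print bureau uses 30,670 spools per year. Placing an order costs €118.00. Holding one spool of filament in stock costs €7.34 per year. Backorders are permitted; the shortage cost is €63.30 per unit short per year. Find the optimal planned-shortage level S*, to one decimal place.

S* ≈ 109.0 spools

With planned backorders, Q* = √(2DS/H) · √((H+B)/B).
√(2DS/H) = √(2 × 30,670 × 118 / 7.34) = 993.036.
√((H+B)/B) = √((7.34+63.3)/63.3) = 1.0564.
Q* ≈ 1049.031.
S* = Q* · H/(H+B) = 1049.031 × 7.34/70.64 ≈ 109.002.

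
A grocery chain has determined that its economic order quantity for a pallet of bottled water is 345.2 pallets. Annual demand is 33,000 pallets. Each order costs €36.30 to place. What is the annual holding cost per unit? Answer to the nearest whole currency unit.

H ≈ €20

Squaring Q* = √(2DS/H) gives Q*² = 2DS/H.
From Q* = √(2DS/H): H = 2DS / Q*² = 2 × 33,000 × 36.3 / 345.2² = 20.1052.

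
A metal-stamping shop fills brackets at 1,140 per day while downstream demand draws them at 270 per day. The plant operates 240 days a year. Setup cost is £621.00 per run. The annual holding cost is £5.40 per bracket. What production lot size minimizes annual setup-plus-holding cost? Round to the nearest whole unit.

Annual demand D = 270 × 240 = 64,800.
Production build-up factor (1 − d/p) = 1 − 270/1,140 = 0.7632.
Q* = √(2DS / (H(1 − d/p))) = √(2 × 64,800 × 621 / (5.4 × 0.7632)).
= √(80,481,600 / 4.1211) ≈ 4419.206.

Q* ≈ 4,419 brackets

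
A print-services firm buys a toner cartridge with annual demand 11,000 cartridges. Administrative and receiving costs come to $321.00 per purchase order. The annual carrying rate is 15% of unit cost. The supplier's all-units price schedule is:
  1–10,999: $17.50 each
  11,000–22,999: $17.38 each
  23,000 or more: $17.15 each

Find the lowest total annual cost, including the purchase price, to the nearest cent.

Holding cost per unit per year at price C is H = 0.15·C.
For each price level, check whether its EOQ is feasible; otherwise the best quantity at that price is the breakpoint.
EOQ at $17.50 = 1640.2 (feasible in tier 1): TC = 11,000×$17.50 + (11,000/1640.2)×321 + (1640.2/2)×0.15×$17.50 = $196,805.55.
EOQ at $17.38 = 1645.9 < 11000, so use break Q=11000: TC = 11,000×$17.38 + (11,000/11000.0)×321 + (11000.0/2)×0.15×$17.38 = $205,839.50.
EOQ at $17.15 = 1656.9 < 23000, so use break Q=23000: TC = 11,000×$17.15 + (11,000/23000.0)×321 + (23000.0/2)×0.15×$17.15 = $218,387.27.
Lowest total cost among the candidates is at Q = 1640.2.

TC* ≈ $196,805.55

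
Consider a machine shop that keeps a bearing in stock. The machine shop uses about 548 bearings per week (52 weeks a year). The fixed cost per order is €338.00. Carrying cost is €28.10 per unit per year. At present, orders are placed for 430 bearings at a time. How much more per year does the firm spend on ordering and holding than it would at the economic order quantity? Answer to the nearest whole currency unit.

Extra cost ≈ €5,175 per year

Annual demand D = 548 × 52 = 28,496.
EOQ = √(2DS/H) = √(2 × 28,496 × 338 / 28.1) ≈ 827.97.
Cost at Q* = (D/Q*)S + (Q*/2)H = √(2DSH) ≈ €23,265.83.
Cost at Q = 430: (28,496/430)×338 + (430/2)×28.1 = €22,399.18 + €6,041.50 = €28,440.68.
Excess = €28,440.68 − €23,265.83 = €5,174.86.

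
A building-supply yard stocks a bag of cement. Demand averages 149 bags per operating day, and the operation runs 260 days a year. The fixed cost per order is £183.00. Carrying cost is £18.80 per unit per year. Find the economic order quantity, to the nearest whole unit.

Q* ≈ 868 bags

Annual demand D = 149 × 260 = 38,740.
EOQ = √(2DS / H) = √(2 × 38,740 × 183 / 18.8).
= √(14,178,840 / 18.8) = √754,193.617 ≈ 868.443.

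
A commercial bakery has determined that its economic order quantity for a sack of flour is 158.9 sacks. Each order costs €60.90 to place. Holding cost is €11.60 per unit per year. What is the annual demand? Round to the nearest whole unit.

D ≈ 2,405 sacks per year

The basic EOQ model gives Q* = √(2DS/H); rearrange for the unknown.
From Q* = √(2DS/H): D = Q*²H / (2S) = 158.9² × 11.6 / (2 × 60.9) = 2404.687.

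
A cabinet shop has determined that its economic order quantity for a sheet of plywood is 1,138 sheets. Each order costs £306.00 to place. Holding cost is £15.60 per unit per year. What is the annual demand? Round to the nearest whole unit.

Squaring Q* = √(2DS/H) gives Q*² = 2DS/H.
From Q* = √(2DS/H): D = Q*²H / (2S) = 1,138² × 15.6 / (2 × 306) = 33010.925.

D ≈ 33,011 sheets per year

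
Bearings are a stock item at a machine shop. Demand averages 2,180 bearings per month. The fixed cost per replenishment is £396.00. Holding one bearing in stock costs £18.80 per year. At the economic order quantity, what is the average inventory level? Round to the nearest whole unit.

Average inventory ≈ 525 bearings

Annual demand D = 2,180 × 12 = 26,160.
The optimal lot size = √(2DS/H) = √(2 × 26,160 × 396 / 18.8) ≈ 1049.79.
Average inventory = Q*/2 ≈ 1049.79 / 2 = 524.895.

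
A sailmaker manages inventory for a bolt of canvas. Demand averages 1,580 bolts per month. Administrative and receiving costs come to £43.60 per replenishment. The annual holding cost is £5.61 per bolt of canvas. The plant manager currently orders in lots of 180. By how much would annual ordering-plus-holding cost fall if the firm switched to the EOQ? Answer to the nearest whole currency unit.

Extra cost ≈ £2,052 per year

Annual demand D = 1,580 × 12 = 18,960.
EOQ = √(2DS/H) = √(2 × 18,960 × 43.6 / 5.61) ≈ 542.87.
Cost at Q* = (D/Q*)S + (Q*/2)H = √(2DSH) ≈ £3,045.50.
Cost at Q = 180: (18,960/180)×43.6 + (180/2)×5.61 = £4,592.53 + £504.90 = £5,097.43.
Excess = £5,097.43 − £3,045.50 = £2,051.93.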